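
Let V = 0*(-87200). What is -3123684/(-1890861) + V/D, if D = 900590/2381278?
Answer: 1041228/630287 ≈ 1.6520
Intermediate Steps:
D = 450295/1190639 (D = 900590*(1/2381278) = 450295/1190639 ≈ 0.37820)
V = 0
-3123684/(-1890861) + V/D = -3123684/(-1890861) + 0/(450295/1190639) = -3123684*(-1/1890861) + 0*(1190639/450295) = 1041228/630287 + 0 = 1041228/630287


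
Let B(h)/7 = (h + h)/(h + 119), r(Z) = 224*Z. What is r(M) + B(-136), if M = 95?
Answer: 21392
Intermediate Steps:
B(h) = 14*h/(119 + h) (B(h) = 7*((h + h)/(h + 119)) = 7*((2*h)/(119 + h)) = 7*(2*h/(119 + h)) = 14*h/(119 + h))
r(M) + B(-136) = 224*95 + 14*(-136)/(119 - 136) = 21280 + 14*(-136)/(-17) = 21280 + 14*(-136)*(-1/17) = 21280 + 112 = 21392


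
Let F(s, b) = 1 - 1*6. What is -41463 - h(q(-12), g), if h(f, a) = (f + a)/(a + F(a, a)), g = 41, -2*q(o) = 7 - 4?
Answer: -2985415/72 ≈ -41464.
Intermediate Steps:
q(o) = -3/2 (q(o) = -(7 - 4)/2 = -½*3 = -3/2)
F(s, b) = -5 (F(s, b) = 1 - 6 = -5)
h(f, a) = (a + f)/(-5 + a) (h(f, a) = (f + a)/(a - 5) = (a + f)/(-5 + a))
-41463 - h(q(-12), g) = -41463 - (41 - 3/2)/(-5 + 41) = -41463 - 79/(36*2) = -41463 - 1*79/72 = -41463 - 79/72 = -2985415/72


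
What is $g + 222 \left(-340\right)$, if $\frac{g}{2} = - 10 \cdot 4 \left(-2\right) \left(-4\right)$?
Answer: $-76120$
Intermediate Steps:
$g = -640$ ($g = 2 \left(- 10 \cdot 4 \left(-2\right) \left(-4\right)\right) = 2 \left(- 10 \left(\left(-8\right) \left(-4\right)\right)\right) = 2 \left(\left(-10\right) 32\right) = 2 \left(-320\right) = -640$)
$g + 222 \left(-340\right) = -640 + 222 \left(-340\right) = -640 - 75480 = -76120$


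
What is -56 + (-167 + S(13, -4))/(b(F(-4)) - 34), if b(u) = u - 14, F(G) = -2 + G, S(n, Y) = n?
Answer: -1435/27 ≈ -53.148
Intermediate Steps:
b(u) = -14 + u
-56 + (-167 + S(13, -4))/(b(F(-4)) - 34) = -56 + (-167 + 13)/((-14 + (-2 - 4)) - 34) = -56 - 154/((-14 - 6) - 34) = -56 - 154/(-20 - 34) = -56 - 154/(-54) = -56 - 154*(-1/54) = -56 + 77/27 = -1435/27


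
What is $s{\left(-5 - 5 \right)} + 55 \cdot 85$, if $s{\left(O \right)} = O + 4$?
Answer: $4669$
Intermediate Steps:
$s{\left(O \right)} = 4 + O$
$s{\left(-5 - 5 \right)} + 55 \cdot 85 = \left(4 - 10\right) + 55 \cdot 85 = \left(4 - 10\right) + 4675 = -6 + 4675 = 4669$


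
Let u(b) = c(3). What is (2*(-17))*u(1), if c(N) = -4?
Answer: 136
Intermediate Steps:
u(b) = -4
(2*(-17))*u(1) = (2*(-17))*(-4) = -34*(-4) = 136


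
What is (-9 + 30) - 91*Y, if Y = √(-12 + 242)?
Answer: 21 - 91*√230 ≈ -1359.1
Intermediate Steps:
Y = √230 ≈ 15.166
(-9 + 30) - 91*Y = (-9 + 30) - 91*√230 = 21 - 91*√230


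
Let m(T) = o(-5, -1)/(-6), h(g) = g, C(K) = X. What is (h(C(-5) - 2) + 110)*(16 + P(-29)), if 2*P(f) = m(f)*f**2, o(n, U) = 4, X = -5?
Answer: -81679/3 ≈ -27226.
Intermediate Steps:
C(K) = -5
m(T) = -2/3 (m(T) = 4/(-6) = 4*(-1/6) = -2/3)
P(f) = -f**2/3 (P(f) = (-2*f**2/3)/2 = -f**2/3)
(h(C(-5) - 2) + 110)*(16 + P(-29)) = ((-5 - 2) + 110)*(16 - 1/3*(-29)**2) = (-7 + 110)*(16 - 1/3*841) = 103*(16 - 841/3) = 103*(-793/3) = -81679/3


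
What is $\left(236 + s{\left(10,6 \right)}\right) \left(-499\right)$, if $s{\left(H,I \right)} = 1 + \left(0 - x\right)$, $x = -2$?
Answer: $-119261$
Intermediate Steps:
$s{\left(H,I \right)} = 3$ ($s{\left(H,I \right)} = 1 + \left(0 - -2\right) = 1 + \left(0 + 2\right) = 1 + 2 = 3$)
$\left(236 + s{\left(10,6 \right)}\right) \left(-499\right) = \left(236 + 3\right) \left(-499\right) = 239 \left(-499\right) = -119261$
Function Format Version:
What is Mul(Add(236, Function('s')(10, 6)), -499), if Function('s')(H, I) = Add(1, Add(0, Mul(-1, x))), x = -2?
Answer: -119261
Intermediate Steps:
Function('s')(H, I) = 3 (Function('s')(H, I) = Add(1, Add(0, Mul(-1, -2))) = Add(1, Add(0, 2)) = Add(1, 2) = 3)
Mul(Add(236, Function('s')(10, 6)), -499) = Mul(Add(236, 3), -499) = Mul(239, -499) = -119261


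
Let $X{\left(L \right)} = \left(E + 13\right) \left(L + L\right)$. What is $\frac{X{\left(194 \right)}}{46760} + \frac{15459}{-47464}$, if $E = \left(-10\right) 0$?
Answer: $- \frac{60431803}{277427080} \approx -0.21783$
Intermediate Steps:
$E = 0$
$X{\left(L \right)} = 26 L$ ($X{\left(L \right)} = \left(0 + 13\right) \left(L + L\right) = 13 \cdot 2 L = 26 L$)
$\frac{X{\left(194 \right)}}{46760} + \frac{15459}{-47464} = \frac{26 \cdot 194}{46760} + \frac{15459}{-47464} = 5044 \cdot \frac{1}{46760} + 15459 \left(- \frac{1}{47464}\right) = \frac{1261}{11690} - \frac{15459}{47464} = - \frac{60431803}{277427080}$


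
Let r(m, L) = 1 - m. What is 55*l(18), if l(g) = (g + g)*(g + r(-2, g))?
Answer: 41580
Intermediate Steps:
l(g) = 2*g*(3 + g) (l(g) = (g + g)*(g + (1 - 1*(-2))) = (2*g)*(g + (1 + 2)) = (2*g)*(g + 3) = (2*g)*(3 + g) = 2*g*(3 + g))
55*l(18) = 55*(2*18*(3 + 18)) = 55*(2*18*21) = 55*756 = 41580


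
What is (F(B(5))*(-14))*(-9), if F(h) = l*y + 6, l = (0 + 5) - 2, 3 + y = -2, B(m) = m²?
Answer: -1134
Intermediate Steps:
y = -5 (y = -3 - 2 = -5)
l = 3 (l = 5 - 2 = 3)
F(h) = -9 (F(h) = 3*(-5) + 6 = -15 + 6 = -9)
(F(B(5))*(-14))*(-9) = -9*(-14)*(-9) = 126*(-9) = -1134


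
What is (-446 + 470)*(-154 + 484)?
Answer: 7920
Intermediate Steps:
(-446 + 470)*(-154 + 484) = 24*330 = 7920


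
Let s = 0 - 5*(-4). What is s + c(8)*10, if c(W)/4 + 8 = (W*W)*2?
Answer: 4820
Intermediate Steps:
c(W) = -32 + 8*W² (c(W) = -32 + 4*((W*W)*2) = -32 + 4*(W²*2) = -32 + 4*(2*W²) = -32 + 8*W²)
s = 20 (s = 0 + 20 = 20)
s + c(8)*10 = 20 + (-32 + 8*8²)*10 = 20 + (-32 + 8*64)*10 = 20 + (-32 + 512)*10 = 20 + 480*10 = 20 + 4800 = 4820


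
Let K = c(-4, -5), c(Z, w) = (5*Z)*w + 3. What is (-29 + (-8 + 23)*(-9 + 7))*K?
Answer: -6077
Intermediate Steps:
c(Z, w) = 3 + 5*Z*w (c(Z, w) = 5*Z*w + 3 = 3 + 5*Z*w)
K = 103 (K = 3 + 5*(-4)*(-5) = 3 + 100 = 103)
(-29 + (-8 + 23)*(-9 + 7))*K = (-29 + (-8 + 23)*(-9 + 7))*103 = (-29 + 15*(-2))*103 = (-29 - 30)*103 = -59*103 = -6077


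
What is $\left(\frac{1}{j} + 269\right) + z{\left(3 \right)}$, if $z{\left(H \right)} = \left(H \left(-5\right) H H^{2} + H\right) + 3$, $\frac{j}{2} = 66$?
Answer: $- \frac{17159}{132} \approx -129.99$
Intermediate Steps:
$j = 132$ ($j = 2 \cdot 66 = 132$)
$z{\left(H \right)} = 3 + H - 5 H^{4}$ ($z{\left(H \right)} = \left(- 5 H H^{3} + H\right) + 3 = \left(- 5 H^{4} + H\right) + 3 = \left(H - 5 H^{4}\right) + 3 = 3 + H - 5 H^{4}$)
$\left(\frac{1}{j} + 269\right) + z{\left(3 \right)} = \left(\frac{1}{132} + 269\right) + \left(3 + 3 - 5 \cdot 3^{4}\right) = \left(\frac{1}{132} + 269\right) + \left(3 + 3 - 405\right) = \frac{35509}{132} + \left(3 + 3 - 405\right) = \frac{35509}{132} - 399 = - \frac{17159}{132}$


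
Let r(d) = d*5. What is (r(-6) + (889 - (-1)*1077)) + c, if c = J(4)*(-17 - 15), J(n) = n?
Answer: 1808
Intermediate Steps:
r(d) = 5*d
c = -128 (c = 4*(-17 - 15) = 4*(-32) = -128)
(r(-6) + (889 - (-1)*1077)) + c = (5*(-6) + (889 - (-1)*1077)) - 128 = (-30 + (889 - 1*(-1077))) - 128 = (-30 + (889 + 1077)) - 128 = (-30 + 1966) - 128 = 1936 - 128 = 1808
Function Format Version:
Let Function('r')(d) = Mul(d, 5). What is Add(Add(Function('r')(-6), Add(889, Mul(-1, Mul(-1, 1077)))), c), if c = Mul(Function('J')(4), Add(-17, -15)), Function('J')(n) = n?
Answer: 1808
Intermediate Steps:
Function('r')(d) = Mul(5, d)
c = -128 (c = Mul(4, Add(-17, -15)) = Mul(4, -32) = -128)
Add(Add(Function('r')(-6), Add(889, Mul(-1, Mul(-1, 1077)))), c) = Add(Add(Mul(5, -6), Add(889, Mul(-1, Mul(-1, 1077)))), -128) = Add(Add(-30, Add(889, Mul(-1, -1077))), -128) = Add(Add(-30, Add(889, 1077)), -128) = Add(Add(-30, 1966), -128) = Add(1936, -128) = 1808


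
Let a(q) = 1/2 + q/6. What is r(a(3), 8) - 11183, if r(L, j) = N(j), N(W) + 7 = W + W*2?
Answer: -11166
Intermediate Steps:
N(W) = -7 + 3*W (N(W) = -7 + (W + W*2) = -7 + (W + 2*W) = -7 + 3*W)
a(q) = 1/2 + q/6 (a(q) = 1*(1/2) + q*(1/6) = 1/2 + q/6)
r(L, j) = -7 + 3*j
r(a(3), 8) - 11183 = (-7 + 3*8) - 11183 = (-7 + 24) - 11183 = 17 - 11183 = -11166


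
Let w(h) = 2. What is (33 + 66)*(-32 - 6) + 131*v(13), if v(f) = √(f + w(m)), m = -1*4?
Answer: -3762 + 131*√15 ≈ -3254.6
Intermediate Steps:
m = -4
v(f) = √(2 + f) (v(f) = √(f + 2) = √(2 + f))
(33 + 66)*(-32 - 6) + 131*v(13) = (33 + 66)*(-32 - 6) + 131*√(2 + 13) = 99*(-38) + 131*√15 = -3762 + 131*√15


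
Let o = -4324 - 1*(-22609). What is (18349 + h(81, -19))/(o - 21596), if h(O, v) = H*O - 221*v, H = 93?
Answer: -30081/3311 ≈ -9.0852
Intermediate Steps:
h(O, v) = -221*v + 93*O (h(O, v) = 93*O - 221*v = -221*v + 93*O)
o = 18285 (o = -4324 + 22609 = 18285)
(18349 + h(81, -19))/(o - 21596) = (18349 + (-221*(-19) + 93*81))/(18285 - 21596) = (18349 + (4199 + 7533))/(-3311) = (18349 + 11732)*(-1/3311) = 30081*(-1/3311) = -30081/3311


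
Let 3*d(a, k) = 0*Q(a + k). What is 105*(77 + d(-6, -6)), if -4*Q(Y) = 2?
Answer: 8085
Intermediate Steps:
Q(Y) = -½ (Q(Y) = -¼*2 = -½)
d(a, k) = 0 (d(a, k) = (0*(-½))/3 = (⅓)*0 = 0)
105*(77 + d(-6, -6)) = 105*(77 + 0) = 105*77 = 8085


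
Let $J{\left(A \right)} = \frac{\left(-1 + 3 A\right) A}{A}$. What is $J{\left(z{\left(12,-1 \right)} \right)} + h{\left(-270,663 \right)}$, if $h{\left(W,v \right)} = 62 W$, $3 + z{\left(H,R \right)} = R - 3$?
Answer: $-16762$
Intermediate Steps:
$z{\left(H,R \right)} = -6 + R$ ($z{\left(H,R \right)} = -3 + \left(R - 3\right) = -3 + \left(-3 + R\right) = -6 + R$)
$J{\left(A \right)} = -1 + 3 A$ ($J{\left(A \right)} = \frac{A \left(-1 + 3 A\right)}{A} = -1 + 3 A$)
$J{\left(z{\left(12,-1 \right)} \right)} + h{\left(-270,663 \right)} = \left(-1 + 3 \left(-6 - 1\right)\right) + 62 \left(-270\right) = \left(-1 + 3 \left(-7\right)\right) - 16740 = \left(-1 - 21\right) - 16740 = -22 - 16740 = -16762$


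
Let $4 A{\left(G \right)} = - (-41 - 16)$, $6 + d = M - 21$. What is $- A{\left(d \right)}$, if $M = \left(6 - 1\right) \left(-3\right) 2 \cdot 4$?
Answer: $- \frac{57}{4} \approx -14.25$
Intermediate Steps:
$M = -120$ ($M = 5 \left(\left(-6\right) 4\right) = 5 \left(-24\right) = -120$)
$d = -147$ ($d = -6 - 141 = -147$)
$A{\left(G \right)} = \frac{57}{4}$ ($A{\left(G \right)} = \frac{\left(-1\right) \left(-41 - 16\right)}{4} = \frac{\left(-1\right) \left(-57\right)}{4} = \frac{1}{4} \cdot 57 = \frac{57}{4}$)
$- A{\left(d \right)} = \left(-1\right) \frac{57}{4} = - \frac{57}{4}$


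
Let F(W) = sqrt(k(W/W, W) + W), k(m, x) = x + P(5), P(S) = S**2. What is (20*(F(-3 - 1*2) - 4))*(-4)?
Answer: 320 - 80*sqrt(15) ≈ 10.161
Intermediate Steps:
k(m, x) = 25 + x (k(m, x) = x + 5**2 = x + 25 = 25 + x)
F(W) = sqrt(25 + 2*W) (F(W) = sqrt((25 + W) + W) = sqrt(25 + 2*W))
(20*(F(-3 - 1*2) - 4))*(-4) = (20*(sqrt(25 + 2*(-3 - 1*2)) - 4))*(-4) = (20*(sqrt(25 + 2*(-3 - 2)) - 4))*(-4) = (20*(sqrt(25 + 2*(-5)) - 4))*(-4) = (20*(sqrt(25 - 10) - 4))*(-4) = (20*(sqrt(15) - 4))*(-4) = (20*(-4 + sqrt(15)))*(-4) = (-80 + 20*sqrt(15))*(-4) = 320 - 80*sqrt(15)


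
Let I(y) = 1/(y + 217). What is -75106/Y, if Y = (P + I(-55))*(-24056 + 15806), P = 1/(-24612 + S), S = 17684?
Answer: 413206704/273625 ≈ 1510.1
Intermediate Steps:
I(y) = 1/(217 + y)
P = -1/6928 (P = 1/(-24612 + 17684) = 1/(-6928) = -1/6928 ≈ -0.00014434)
Y = -4651625/93528 (Y = (-1/6928 + 1/(217 - 55))*(-24056 + 15806) = (-1/6928 + 1/162)*(-8250) = (3383/561168)*(-8250) = -4651625/93528 ≈ -49.735)
-75106/Y = -75106/(-4651625/93528) = -75106*(-93528/4651625) = 413206704/273625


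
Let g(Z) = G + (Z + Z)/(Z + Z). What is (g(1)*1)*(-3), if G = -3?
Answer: 6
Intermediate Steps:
g(Z) = -2 (g(Z) = -3 + (Z + Z)/(Z + Z) = -3 + (2*Z)/((2*Z)) = -3 + (2*Z)*(1/(2*Z)) = -3 + 1 = -2)
(g(1)*1)*(-3) = -2*1*(-3) = -2*(-3) = 6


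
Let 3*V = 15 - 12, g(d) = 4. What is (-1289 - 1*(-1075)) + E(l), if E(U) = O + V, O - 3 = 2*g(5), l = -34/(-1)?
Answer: -202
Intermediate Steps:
l = 34 (l = -34*(-1) = 34)
O = 11 (O = 3 + 2*4 = 3 + 8 = 11)
V = 1 (V = (15 - 12)/3 = (1/3)*3 = 1)
E(U) = 12 (E(U) = 11 + 1 = 12)
(-1289 - 1*(-1075)) + E(l) = (-1289 - 1*(-1075)) + 12 = (-1289 + 1075) + 12 = -214 + 12 = -202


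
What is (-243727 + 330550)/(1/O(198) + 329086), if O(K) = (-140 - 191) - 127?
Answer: 39764934/150721387 ≈ 0.26383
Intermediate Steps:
O(K) = -458 (O(K) = -331 - 127 = -458)
(-243727 + 330550)/(1/O(198) + 329086) = (-243727 + 330550)/(1/(-458) + 329086) = 86823/(-1/458 + 329086) = 86823/(150721387/458) = 86823*(458/150721387) = 39764934/150721387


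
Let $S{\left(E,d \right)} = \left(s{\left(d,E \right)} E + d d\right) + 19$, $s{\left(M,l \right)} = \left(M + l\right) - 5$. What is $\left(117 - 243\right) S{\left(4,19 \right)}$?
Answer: $-56952$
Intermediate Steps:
$s{\left(M,l \right)} = -5 + M + l$
$S{\left(E,d \right)} = 19 + d^{2} + E \left(-5 + E + d\right)$ ($S{\left(E,d \right)} = \left(\left(-5 + d + E\right) E + d d\right) + 19 = \left(\left(-5 + E + d\right) E + d^{2}\right) + 19 = \left(E \left(-5 + E + d\right) + d^{2}\right) + 19 = \left(d^{2} + E \left(-5 + E + d\right)\right) + 19 = 19 + d^{2} + E \left(-5 + E + d\right)$)
$\left(117 - 243\right) S{\left(4,19 \right)} = \left(117 - 243\right) \left(19 + 19^{2} + 4 \left(-5 + 4 + 19\right)\right) = - 126 \left(19 + 361 + 4 \cdot 18\right) = - 126 \left(19 + 361 + 72\right) = \left(-126\right) 452 = -56952$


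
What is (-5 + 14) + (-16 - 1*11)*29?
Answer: -774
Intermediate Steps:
(-5 + 14) + (-16 - 1*11)*29 = 9 + (-16 - 11)*29 = 9 - 27*29 = 9 - 783 = -774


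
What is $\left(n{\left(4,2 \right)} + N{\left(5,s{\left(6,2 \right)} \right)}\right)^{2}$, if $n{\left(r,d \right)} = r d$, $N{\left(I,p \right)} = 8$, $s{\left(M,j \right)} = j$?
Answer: $256$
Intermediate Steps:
$n{\left(r,d \right)} = d r$
$\left(n{\left(4,2 \right)} + N{\left(5,s{\left(6,2 \right)} \right)}\right)^{2} = \left(2 \cdot 4 + 8\right)^{2} = \left(8 + 8\right)^{2} = 16^{2} = 256$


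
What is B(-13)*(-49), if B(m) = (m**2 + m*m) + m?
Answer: -15925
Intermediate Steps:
B(m) = m + 2*m**2 (B(m) = (m**2 + m**2) + m = 2*m**2 + m = m + 2*m**2)
B(-13)*(-49) = -13*(1 + 2*(-13))*(-49) = -13*(1 - 26)*(-49) = -13*(-25)*(-49) = 325*(-49) = -15925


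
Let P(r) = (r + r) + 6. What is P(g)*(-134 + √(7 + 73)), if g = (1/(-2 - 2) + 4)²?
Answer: -18291/4 + 273*√5/2 ≈ -4267.5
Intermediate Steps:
g = 225/16 (g = (1/(-4) + 4)² = (-¼ + 4)² = (15/4)² = 225/16 ≈ 14.063)
P(r) = 6 + 2*r (P(r) = 2*r + 6 = 6 + 2*r)
P(g)*(-134 + √(7 + 73)) = (6 + 2*(225/16))*(-134 + √(7 + 73)) = (6 + 225/8)*(-134 + √80) = 273*(-134 + 4*√5)/8 = -18291/4 + 273*√5/2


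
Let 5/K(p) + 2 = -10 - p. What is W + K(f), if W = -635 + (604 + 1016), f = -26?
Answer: 13795/14 ≈ 985.36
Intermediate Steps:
K(p) = 5/(-12 - p) (K(p) = 5/(-2 + (-10 - p)) = 5/(-12 - p))
W = 985 (W = -635 + 1620 = 985)
W + K(f) = 985 - 5/(12 - 26) = 985 - 5/(-14) = 985 - 5*(-1/14) = 985 + 5/14 = 13795/14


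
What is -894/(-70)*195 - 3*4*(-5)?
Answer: 17853/7 ≈ 2550.4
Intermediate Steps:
-894/(-70)*195 - 3*4*(-5) = -894*(-1/70)*195 - 12*(-5) = (447/35)*195 + 60 = 17433/7 + 60 = 17853/7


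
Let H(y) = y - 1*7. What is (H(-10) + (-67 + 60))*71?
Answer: -1704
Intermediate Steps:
H(y) = -7 + y (H(y) = y - 7 = -7 + y)
(H(-10) + (-67 + 60))*71 = ((-7 - 10) + (-67 + 60))*71 = (-17 - 7)*71 = -24*71 = -1704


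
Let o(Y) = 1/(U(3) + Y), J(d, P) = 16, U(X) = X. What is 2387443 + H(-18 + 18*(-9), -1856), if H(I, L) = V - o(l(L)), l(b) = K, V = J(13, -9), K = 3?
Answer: 14324753/6 ≈ 2.3875e+6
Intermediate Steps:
V = 16
l(b) = 3
o(Y) = 1/(3 + Y)
H(I, L) = 95/6 (H(I, L) = 16 - 1/(3 + 3) = 16 - 1/6 = 95/6)
2387443 + H(-18 + 18*(-9), -1856) = 2387443 + 95/6 = 14324753/6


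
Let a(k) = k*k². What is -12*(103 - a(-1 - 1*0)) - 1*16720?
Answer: -17968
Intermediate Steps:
a(k) = k³
-12*(103 - a(-1 - 1*0)) - 1*16720 = -12*(103 - (-1 - 1*0)³) - 1*16720 = -12*(103 - (-1 + 0)³) - 16720 = -12*(103 - 1*(-1)³) - 16720 = -12*(103 - 1*(-1)) - 16720 = -12*(103 + 1) - 16720 = -12*104 - 16720 = -1248 - 16720 = -17968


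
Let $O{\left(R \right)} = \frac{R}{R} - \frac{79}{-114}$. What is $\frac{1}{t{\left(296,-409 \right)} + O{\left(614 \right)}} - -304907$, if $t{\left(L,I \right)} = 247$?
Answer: $\frac{8644418471}{28351} \approx 3.0491 \cdot 10^{5}$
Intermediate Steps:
$O{\left(R \right)} = \frac{193}{114}$ ($O{\left(R \right)} = 1 - - \frac{79}{114} = 1 + \frac{79}{114} = \frac{193}{114}$)
$\frac{1}{t{\left(296,-409 \right)} + O{\left(614 \right)}} - -304907 = \frac{1}{247 + \frac{193}{114}} - -304907 = \frac{1}{\frac{28351}{114}} + 304907 = \frac{114}{28351} + 304907 = \frac{8644418471}{28351}$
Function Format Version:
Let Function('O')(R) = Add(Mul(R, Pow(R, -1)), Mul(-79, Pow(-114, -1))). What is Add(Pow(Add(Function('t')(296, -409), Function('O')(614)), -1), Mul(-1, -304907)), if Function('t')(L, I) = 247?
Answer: Rational(8644418471, 28351) ≈ 3.0491e+5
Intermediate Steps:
Function('O')(R) = Rational(193, 114) (Function('O')(R) = Add(1, Mul(-79, Rational(-1, 114))) = Add(1, Rational(79, 114)) = Rational(193, 114))
Add(Pow(Add(Function('t')(296, -409), Function('O')(614)), -1), Mul(-1, -304907)) = Add(Pow(Add(247, Rational(193, 114)), -1), Mul(-1, -304907)) = Add(Pow(Rational(28351, 114), -1), 304907) = Add(Rational(114, 28351), 304907) = Rational(8644418471, 28351)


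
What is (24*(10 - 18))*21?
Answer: -4032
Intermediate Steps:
(24*(10 - 18))*21 = (24*(-8))*21 = -192*21 = -4032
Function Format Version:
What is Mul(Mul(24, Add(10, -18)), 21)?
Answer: -4032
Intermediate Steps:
Mul(Mul(24, Add(10, -18)), 21) = Mul(Mul(24, -8), 21) = Mul(-192, 21) = -4032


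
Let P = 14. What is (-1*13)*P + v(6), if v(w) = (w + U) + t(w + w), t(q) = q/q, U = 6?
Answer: -169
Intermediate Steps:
t(q) = 1
v(w) = 7 + w (v(w) = (w + 6) + 1 = (6 + w) + 1 = 7 + w)
(-1*13)*P + v(6) = -1*13*14 + (7 + 6) = -13*14 + 13 = -182 + 13 = -169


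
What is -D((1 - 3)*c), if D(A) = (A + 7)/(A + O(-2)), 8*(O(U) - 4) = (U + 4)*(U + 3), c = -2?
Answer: -4/3 ≈ -1.3333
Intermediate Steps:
O(U) = 4 + (3 + U)*(4 + U)/8 (O(U) = 4 + ((U + 4)*(U + 3))/8 = 4 + ((4 + U)*(3 + U))/8 = 4 + ((3 + U)*(4 + U))/8 = 4 + (3 + U)*(4 + U)/8)
D(A) = (7 + A)/(17/4 + A) (D(A) = (A + 7)/(A + (11/2 + (1/8)*(-2)**2 + (7/8)*(-2))) = (7 + A)/(A + (11/2 + (1/8)*4 - 7/4)) = (7 + A)/(A + (11/2 + 1/2 - 7/4)) = (7 + A)/(A + 17/4) = (7 + A)/(17/4 + A))
-D((1 - 3)*c) = -4*(7 + (1 - 3)*(-2))/(17 + 4*((1 - 3)*(-2))) = -4*(7 - 2*(-2))/(17 + 4*(-2*(-2))) = -4*(7 + 4)/(17 + 4*4) = -4*11/(17 + 16) = -4*11/33 = -1*4/3 = -4/3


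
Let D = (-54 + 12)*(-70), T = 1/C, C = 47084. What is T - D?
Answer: -138426959/47084 ≈ -2940.0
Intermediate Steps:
T = 1/47084 ≈ 2.1239e-5
D = 2940 (D = -42*(-70) = 2940)
T - D = 1/47084 - 1*2940 = 1/47084 - 2940 = -138426959/47084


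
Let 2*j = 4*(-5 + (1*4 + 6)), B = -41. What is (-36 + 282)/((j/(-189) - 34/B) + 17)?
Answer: 1906254/137749 ≈ 13.839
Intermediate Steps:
j = 10 (j = (4*(-5 + (1*4 + 6)))/2 = (4*(-5 + (4 + 6)))/2 = (4*(-5 + 10))/2 = (4*5)/2 = (½)*20 = 10)
(-36 + 282)/((j/(-189) - 34/B) + 17) = (-36 + 282)/((10/(-189) - 34/(-41)) + 17) = 246/((10*(-1/189) - 34*(-1/41)) + 17) = 246/((-10/189 + 34/41) + 17) = 246/(6016/7749 + 17) = 246/(137749/7749) = 246*(7749/137749) = 1906254/137749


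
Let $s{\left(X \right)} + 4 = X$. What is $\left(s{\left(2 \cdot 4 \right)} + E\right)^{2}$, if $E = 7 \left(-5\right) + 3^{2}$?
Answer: $484$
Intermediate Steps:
$s{\left(X \right)} = -4 + X$
$E = -26$ ($E = -35 + 9 = -26$)
$\left(s{\left(2 \cdot 4 \right)} + E\right)^{2} = \left(\left(-4 + 2 \cdot 4\right) - 26\right)^{2} = \left(\left(-4 + 8\right) - 26\right)^{2} = \left(4 - 26\right)^{2} = \left(-22\right)^{2} = 484$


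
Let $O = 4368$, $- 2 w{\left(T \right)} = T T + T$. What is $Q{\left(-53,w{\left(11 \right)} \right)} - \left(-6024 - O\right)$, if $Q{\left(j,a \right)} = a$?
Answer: $10326$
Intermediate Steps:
$w{\left(T \right)} = - \frac{T}{2} - \frac{T^{2}}{2}$ ($w{\left(T \right)} = - \frac{T T + T}{2} = - \frac{T^{2} + T}{2} = - \frac{T + T^{2}}{2} = - \frac{T}{2} - \frac{T^{2}}{2}$)
$Q{\left(-53,w{\left(11 \right)} \right)} - \left(-6024 - O\right) = \left(- \frac{1}{2}\right) 11 \left(1 + 11\right) - \left(-6024 - 4368\right) = \left(- \frac{1}{2}\right) 11 \cdot 12 - \left(-6024 - 4368\right) = -66 - -10392 = -66 + 10392 = 10326$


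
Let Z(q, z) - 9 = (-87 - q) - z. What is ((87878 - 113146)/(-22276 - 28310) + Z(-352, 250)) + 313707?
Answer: 7935210817/25293 ≈ 3.1373e+5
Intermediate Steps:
Z(q, z) = -78 - q - z (Z(q, z) = 9 + ((-87 - q) - z) = 9 + (-87 - q - z) = -78 - q - z)
((87878 - 113146)/(-22276 - 28310) + Z(-352, 250)) + 313707 = ((87878 - 113146)/(-22276 - 28310) + (-78 - 1*(-352) - 1*250)) + 313707 = (-25268/(-50586) + (-78 + 352 - 250)) + 313707 = (-25268*(-1/50586) + 24) + 313707 = (12634/25293 + 24) + 313707 = 619666/25293 + 313707 = 7935210817/25293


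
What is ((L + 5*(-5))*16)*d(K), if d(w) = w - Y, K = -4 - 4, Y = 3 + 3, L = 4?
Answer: 4704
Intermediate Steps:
Y = 6
K = -8
d(w) = -6 + w (d(w) = w - 1*6 = w - 6 = -6 + w)
((L + 5*(-5))*16)*d(K) = ((4 + 5*(-5))*16)*(-6 - 8) = ((4 - 25)*16)*(-14) = -21*16*(-14) = -336*(-14) = 4704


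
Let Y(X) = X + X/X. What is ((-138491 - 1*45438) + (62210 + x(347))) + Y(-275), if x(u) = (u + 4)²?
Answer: 1208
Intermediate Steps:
x(u) = (4 + u)²
Y(X) = 1 + X (Y(X) = X + 1 = 1 + X)
((-138491 - 1*45438) + (62210 + x(347))) + Y(-275) = ((-138491 - 1*45438) + (62210 + (4 + 347)²)) + (1 - 275) = ((-138491 - 45438) + (62210 + 351²)) - 274 = (-183929 + (62210 + 123201)) - 274 = (-183929 + 185411) - 274 = 1482 - 274 = 1208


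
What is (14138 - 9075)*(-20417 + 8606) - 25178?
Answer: -59824271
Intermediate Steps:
(14138 - 9075)*(-20417 + 8606) - 25178 = 5063*(-11811) - 25178 = -59799093 - 25178 = -59824271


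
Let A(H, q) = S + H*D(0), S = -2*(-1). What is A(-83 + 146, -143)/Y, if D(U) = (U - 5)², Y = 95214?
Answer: 1577/95214 ≈ 0.016563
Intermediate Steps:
D(U) = (-5 + U)²
S = 2
A(H, q) = 2 + 25*H (A(H, q) = 2 + H*(-5 + 0)² = 2 + H*(-5)² = 2 + H*25 = 2 + 25*H)
A(-83 + 146, -143)/Y = (2 + 25*(-83 + 146))/95214 = (2 + 25*63)*(1/95214) = (2 + 1575)*(1/95214) = 1577*(1/95214) = 1577/95214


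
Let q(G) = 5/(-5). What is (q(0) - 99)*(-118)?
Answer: 11800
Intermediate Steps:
q(G) = -1 (q(G) = 5*(-⅕) = -1)
(q(0) - 99)*(-118) = (-1 - 99)*(-118) = -100*(-118) = 11800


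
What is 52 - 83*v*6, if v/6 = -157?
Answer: 469168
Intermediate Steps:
v = -942 (v = 6*(-157) = -942)
52 - 83*v*6 = 52 - (-78186)*6 = 52 - 83*(-5652) = 52 + 469116 = 469168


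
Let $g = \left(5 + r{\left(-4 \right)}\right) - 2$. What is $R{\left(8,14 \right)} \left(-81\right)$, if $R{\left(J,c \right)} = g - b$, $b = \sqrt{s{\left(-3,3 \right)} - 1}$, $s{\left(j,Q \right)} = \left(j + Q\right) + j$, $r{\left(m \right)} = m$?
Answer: $81 + 162 i \approx 81.0 + 162.0 i$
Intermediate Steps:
$s{\left(j,Q \right)} = Q + 2 j$ ($s{\left(j,Q \right)} = \left(Q + j\right) + j = Q + 2 j$)
$b = 2 i$ ($b = \sqrt{\left(3 + 2 \left(-3\right)\right) - 1} = \sqrt{\left(3 - 6\right) - 1} = \sqrt{-3 - 1} = \sqrt{-4} = 2 i \approx 2.0 i$)
$g = -1$ ($g = \left(5 - 4\right) - 2 = 1 - 2 = -1$)
$R{\left(J,c \right)} = -1 - 2 i$
$R{\left(8,14 \right)} \left(-81\right) = \left(-1 - 2 i\right) \left(-81\right) = 81 + 162 i$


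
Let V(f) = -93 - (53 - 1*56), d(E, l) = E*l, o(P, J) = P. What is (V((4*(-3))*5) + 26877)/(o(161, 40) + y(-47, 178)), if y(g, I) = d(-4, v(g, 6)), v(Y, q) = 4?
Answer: 26787/145 ≈ 184.74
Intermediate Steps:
y(g, I) = -16 (y(g, I) = -4*4 = -16)
V(f) = -90 (V(f) = -93 - (53 - 56) = -93 - 1*(-3) = -93 + 3 = -90)
(V((4*(-3))*5) + 26877)/(o(161, 40) + y(-47, 178)) = (-90 + 26877)/(161 - 16) = 26787/145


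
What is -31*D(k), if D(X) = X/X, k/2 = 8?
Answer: -31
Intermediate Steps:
k = 16 (k = 2*8 = 16)
D(X) = 1
-31*D(k) = -31*1 = -31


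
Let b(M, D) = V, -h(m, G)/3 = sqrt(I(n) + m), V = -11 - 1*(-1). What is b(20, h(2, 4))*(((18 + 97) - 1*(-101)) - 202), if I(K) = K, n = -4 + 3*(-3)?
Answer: -140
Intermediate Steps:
n = -13 (n = -4 - 9 = -13)
V = -10 (V = -11 + 1 = -10)
h(m, G) = -3*sqrt(-13 + m)
b(M, D) = -10
b(20, h(2, 4))*(((18 + 97) - 1*(-101)) - 202) = -10*(((18 + 97) - 1*(-101)) - 202) = -10*((115 + 101) - 202) = -10*(216 - 202) = -10*14 = -140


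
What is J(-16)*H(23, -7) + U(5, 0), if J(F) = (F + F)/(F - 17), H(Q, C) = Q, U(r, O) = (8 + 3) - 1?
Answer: 1066/33 ≈ 32.303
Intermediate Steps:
U(r, O) = 10 (U(r, O) = 11 - 1 = 10)
J(F) = 2*F/(-17 + F) (J(F) = (2*F)/(-17 + F) = 2*F/(-17 + F))
J(-16)*H(23, -7) + U(5, 0) = (2*(-16)/(-17 - 16))*23 + 10 = (2*(-16)/(-33))*23 + 10 = (2*(-16)*(-1/33))*23 + 10 = (32/33)*23 + 10 = 736/33 + 10 = 1066/33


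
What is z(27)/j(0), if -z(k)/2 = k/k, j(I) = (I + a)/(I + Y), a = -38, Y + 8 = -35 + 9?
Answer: -34/19 ≈ -1.7895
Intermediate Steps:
Y = -34 (Y = -8 + (-35 + 9) = -8 - 26 = -34)
j(I) = (-38 + I)/(-34 + I) (j(I) = (I - 38)/(I - 34) = (-38 + I)/(-34 + I))
z(k) = -2 (z(k) = -2*k/k = -2*1 = -2)
z(27)/j(0) = -2*(-34 + 0)/(-38 + 0) = -2/(-38/(-34)) = -2/((-1/34*(-38))) = -2/19/17 = -2*17/19 = -34/19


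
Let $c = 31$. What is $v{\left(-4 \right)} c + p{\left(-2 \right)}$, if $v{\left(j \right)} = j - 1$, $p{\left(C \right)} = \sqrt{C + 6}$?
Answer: $-153$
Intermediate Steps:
$p{\left(C \right)} = \sqrt{6 + C}$
$v{\left(j \right)} = -1 + j$ ($v{\left(j \right)} = j - 1 = -1 + j$)
$v{\left(-4 \right)} c + p{\left(-2 \right)} = \left(-1 - 4\right) 31 + \sqrt{6 - 2} = \left(-5\right) 31 + \sqrt{4} = -155 + 2 = -153$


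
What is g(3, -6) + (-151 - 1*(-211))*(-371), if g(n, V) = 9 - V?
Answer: -22245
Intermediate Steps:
g(3, -6) + (-151 - 1*(-211))*(-371) = (9 - 1*(-6)) + (-151 - 1*(-211))*(-371) = (9 + 6) + (-151 + 211)*(-371) = 15 + 60*(-371) = 15 - 22260 = -22245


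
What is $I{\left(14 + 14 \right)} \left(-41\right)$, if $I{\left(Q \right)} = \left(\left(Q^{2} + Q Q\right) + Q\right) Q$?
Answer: $-1832208$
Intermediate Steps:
$I{\left(Q \right)} = Q \left(Q + 2 Q^{2}\right)$ ($I{\left(Q \right)} = \left(\left(Q^{2} + Q^{2}\right) + Q\right) Q = \left(2 Q^{2} + Q\right) Q = \left(Q + 2 Q^{2}\right) Q = Q \left(Q + 2 Q^{2}\right)$)
$I{\left(14 + 14 \right)} \left(-41\right) = \left(14 + 14\right)^{2} \left(1 + 2 \left(14 + 14\right)\right) \left(-41\right) = 28^{2} \left(1 + 2 \cdot 28\right) \left(-41\right) = 784 \left(1 + 56\right) \left(-41\right) = 784 \cdot 57 \left(-41\right) = 44688 \left(-41\right) = -1832208$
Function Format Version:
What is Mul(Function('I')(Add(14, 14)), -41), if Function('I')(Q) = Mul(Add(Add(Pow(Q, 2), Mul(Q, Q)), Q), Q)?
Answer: -1832208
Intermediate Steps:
Function('I')(Q) = Mul(Q, Add(Q, Mul(2, Pow(Q, 2)))) (Function('I')(Q) = Mul(Add(Add(Pow(Q, 2), Pow(Q, 2)), Q), Q) = Mul(Add(Mul(2, Pow(Q, 2)), Q), Q) = Mul(Add(Q, Mul(2, Pow(Q, 2))), Q) = Mul(Q, Add(Q, Mul(2, Pow(Q, 2)))))
Mul(Function('I')(Add(14, 14)), -41) = Mul(Mul(Pow(Add(14, 14), 2), Add(1, Mul(2, Add(14, 14)))), -41) = Mul(Mul(Pow(28, 2), Add(1, Mul(2, 28))), -41) = Mul(Mul(784, Add(1, 56)), -41) = Mul(Mul(784, 57), -41) = Mul(44688, -41) = -1832208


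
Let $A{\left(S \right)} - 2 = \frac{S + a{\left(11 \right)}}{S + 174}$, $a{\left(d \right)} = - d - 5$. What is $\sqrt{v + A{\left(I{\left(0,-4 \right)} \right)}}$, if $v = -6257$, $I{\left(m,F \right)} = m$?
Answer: $\frac{i \sqrt{47344791}}{87} \approx 79.089 i$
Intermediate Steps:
$a{\left(d \right)} = -5 - d$
$A{\left(S \right)} = 2 + \frac{-16 + S}{174 + S}$ ($A{\left(S \right)} = 2 + \frac{S - 16}{S + 174} = 2 + \frac{S - 16}{174 + S} = 2 + \frac{-16 + S}{174 + S}$)
$\sqrt{v + A{\left(I{\left(0,-4 \right)} \right)}} = \sqrt{-6257 + \frac{332 + 3 \cdot 0}{174 + 0}} = \sqrt{-6257 + \frac{332 + 0}{174}} = \sqrt{-6257 + \frac{1}{174} \cdot 332} = \sqrt{-6257 + \frac{166}{87}} = \sqrt{- \frac{544193}{87}} = \frac{i \sqrt{47344791}}{87}$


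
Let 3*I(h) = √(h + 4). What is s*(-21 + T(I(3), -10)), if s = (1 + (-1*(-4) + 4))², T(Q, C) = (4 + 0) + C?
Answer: -2187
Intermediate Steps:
I(h) = √(4 + h)/3 (I(h) = √(h + 4)/3 = √(4 + h)/3)
T(Q, C) = 4 + C
s = 81 (s = (1 + (4 + 4))² = (1 + 8)² = 9² = 81)
s*(-21 + T(I(3), -10)) = 81*(-21 + (4 - 10)) = 81*(-21 - 6) = 81*(-27) = -2187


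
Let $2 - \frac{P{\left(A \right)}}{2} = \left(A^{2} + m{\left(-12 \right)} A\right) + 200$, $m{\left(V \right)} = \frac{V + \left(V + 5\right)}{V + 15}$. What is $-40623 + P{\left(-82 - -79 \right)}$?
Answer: $-41075$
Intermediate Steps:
$m{\left(V \right)} = \frac{5 + 2 V}{15 + V}$ ($m{\left(V \right)} = \frac{V + \left(5 + V\right)}{15 + V} = \frac{5 + 2 V}{15 + V}$)
$P{\left(A \right)} = -396 - 2 A^{2} + \frac{38 A}{3}$ ($P{\left(A \right)} = 4 - 2 \left(\left(A^{2} + \frac{5 + 2 \left(-12\right)}{15 - 12} A\right) + 200\right) = 4 - 2 \left(\left(A^{2} + \frac{5 - 24}{3} A\right) + 200\right) = 4 - 2 \left(\left(A^{2} + \frac{1}{3} \left(-19\right) A\right) + 200\right) = 4 - 2 \left(\left(A^{2} - \frac{19 A}{3}\right) + 200\right) = 4 - 2 \left(200 + A^{2} - \frac{19 A}{3}\right) = 4 - \left(400 + 2 A^{2} - \frac{38 A}{3}\right) = -396 - 2 A^{2} + \frac{38 A}{3}$)
$-40623 + P{\left(-82 - -79 \right)} = -40623 - \left(396 + 2 \left(-82 - -79\right)^{2} - \frac{38 \left(-82 - -79\right)}{3}\right) = -40623 - \left(396 + 2 \left(-82 + 79\right)^{2} - \frac{38 \left(-82 + 79\right)}{3}\right) = -40623 - \left(434 + 18\right) = -40623 - 452 = -41075$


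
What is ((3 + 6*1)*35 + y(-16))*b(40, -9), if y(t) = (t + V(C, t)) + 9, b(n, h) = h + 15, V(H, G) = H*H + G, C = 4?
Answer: 1848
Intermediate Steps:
V(H, G) = G + H² (V(H, G) = H² + G = G + H²)
b(n, h) = 15 + h
y(t) = 25 + 2*t (y(t) = (t + (t + 4²)) + 9 = (t + (t + 16)) + 9 = (t + (16 + t)) + 9 = (16 + 2*t) + 9 = 25 + 2*t)
((3 + 6*1)*35 + y(-16))*b(40, -9) = ((3 + 6*1)*35 + (25 + 2*(-16)))*(15 - 9) = ((3 + 6)*35 + (25 - 32))*6 = (9*35 - 7)*6 = (315 - 7)*6 = 308*6 = 1848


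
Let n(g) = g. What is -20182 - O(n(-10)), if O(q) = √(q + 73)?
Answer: -20182 - 3*√7 ≈ -20190.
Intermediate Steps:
O(q) = √(73 + q)
-20182 - O(n(-10)) = -20182 - √(73 - 10) = -20182 - √63 = -20182 - 3*√7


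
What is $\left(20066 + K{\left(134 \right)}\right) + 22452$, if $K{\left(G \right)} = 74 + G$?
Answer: $42726$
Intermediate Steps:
$\left(20066 + K{\left(134 \right)}\right) + 22452 = \left(20066 + \left(74 + 134\right)\right) + 22452 = \left(20066 + 208\right) + 22452 = 20274 + 22452 = 42726$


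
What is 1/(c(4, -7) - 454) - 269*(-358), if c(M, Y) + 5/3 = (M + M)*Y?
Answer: 147823567/1535 ≈ 96302.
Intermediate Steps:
c(M, Y) = -5/3 + 2*M*Y (c(M, Y) = -5/3 + (M + M)*Y = -5/3 + (2*M)*Y = -5/3 + 2*M*Y)
1/(c(4, -7) - 454) - 269*(-358) = 1/((-5/3 + 2*4*(-7)) - 454) - 269*(-358) = 1/((-5/3 - 56) - 454) + 96302 = 1/(-173/3 - 454) + 96302 = 1/(-1535/3) + 96302 = -3/1535 + 96302 = 147823567/1535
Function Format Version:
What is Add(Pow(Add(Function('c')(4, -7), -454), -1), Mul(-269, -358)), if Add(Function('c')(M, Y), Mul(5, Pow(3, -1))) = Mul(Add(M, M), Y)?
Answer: Rational(147823567, 1535) ≈ 96302.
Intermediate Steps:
Function('c')(M, Y) = Add(Rational(-5, 3), Mul(2, M, Y)) (Function('c')(M, Y) = Add(Rational(-5, 3), Mul(Add(M, M), Y)) = Add(Rational(-5, 3), Mul(Mul(2, M), Y)) = Add(Rational(-5, 3), Mul(2, M, Y)))
Add(Pow(Add(Function('c')(4, -7), -454), -1), Mul(-269, -358)) = Add(Pow(Add(Add(Rational(-5, 3), Mul(2, 4, -7)), -454), -1), Mul(-269, -358)) = Add(Pow(Add(Add(Rational(-5, 3), -56), -454), -1), 96302) = Add(Pow(Add(Rational(-173, 3), -454), -1), 96302) = Add(Pow(Rational(-1535, 3), -1), 96302) = Add(Rational(-3, 1535), 96302) = Rational(147823567, 1535)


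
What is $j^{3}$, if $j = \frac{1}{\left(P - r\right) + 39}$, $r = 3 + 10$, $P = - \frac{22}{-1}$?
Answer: $\frac{1}{110592} \approx 9.0422 \cdot 10^{-6}$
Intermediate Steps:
$P = 22$ ($P = \left(-22\right) \left(-1\right) = 22$)
$r = 13$
$j = \frac{1}{48}$ ($j = \frac{1}{\left(22 - 13\right) + 39} = \frac{1}{9 + 39} = \frac{1}{48} \approx 0.020833$)
$j^{3} = \left(\frac{1}{48}\right)^{3} = \frac{1}{110592}$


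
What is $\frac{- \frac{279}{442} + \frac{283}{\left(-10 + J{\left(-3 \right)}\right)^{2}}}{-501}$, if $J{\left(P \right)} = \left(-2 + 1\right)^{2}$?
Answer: $- \frac{102487}{17936802} \approx -0.0057138$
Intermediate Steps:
$J{\left(P \right)} = 1$ ($J{\left(P \right)} = \left(-1\right)^{2} = 1$)
$\frac{- \frac{279}{442} + \frac{283}{\left(-10 + J{\left(-3 \right)}\right)^{2}}}{-501} = \frac{- \frac{279}{442} + \frac{283}{\left(-10 + 1\right)^{2}}}{-501} = \left(\left(-279\right) \frac{1}{442} + \frac{283}{\left(-9\right)^{2}}\right) \left(- \frac{1}{501}\right) = \left(- \frac{279}{442} + \frac{283}{81}\right) \left(- \frac{1}{501}\right) = \frac{102487}{35802} \left(- \frac{1}{501}\right) = - \frac{102487}{17936802}$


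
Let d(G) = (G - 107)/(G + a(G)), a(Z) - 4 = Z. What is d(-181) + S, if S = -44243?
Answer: -7919353/179 ≈ -44242.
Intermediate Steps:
a(Z) = 4 + Z
d(G) = (-107 + G)/(4 + 2*G) (d(G) = (G - 107)/(G + (4 + G)) = (-107 + G)/(4 + 2*G))
d(-181) + S = (-107 - 181)/(2*(2 - 181)) - 44243 = (½)*(-288)/(-179) - 44243 = (½)*(-1/179)*(-288) - 44243 = 144/179 - 44243 = -7919353/179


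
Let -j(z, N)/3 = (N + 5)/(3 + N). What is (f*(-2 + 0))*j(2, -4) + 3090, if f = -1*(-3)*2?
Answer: 3054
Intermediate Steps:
j(z, N) = -3*(5 + N)/(3 + N) (j(z, N) = -3*(N + 5)/(3 + N) = -3*(5 + N)/(3 + N))
f = 6 (f = 3*2 = 6)
(f*(-2 + 0))*j(2, -4) + 3090 = (6*(-2 + 0))*(3*(-5 - 1*(-4))/(3 - 4)) + 3090 = (6*(-2))*(3*(-5 + 4)/(-1)) + 3090 = -36*(-1)*(-1) + 3090 = -12*3 + 3090 = -36 + 3090 = 3054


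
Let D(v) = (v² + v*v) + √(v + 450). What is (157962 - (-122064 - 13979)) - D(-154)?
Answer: 246573 - 2*√74 ≈ 2.4656e+5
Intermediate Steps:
D(v) = √(450 + v) + 2*v² (D(v) = (v² + v²) + √(450 + v) = 2*v² + √(450 + v) = √(450 + v) + 2*v²)
(157962 - (-122064 - 13979)) - D(-154) = (157962 - (-122064 - 13979)) - (√(450 - 154) + 2*(-154)²) = (157962 - 1*(-136043)) - (√296 + 2*23716) = (157962 + 136043) - (2*√74 + 47432) = 294005 - (47432 + 2*√74) = 294005 + (-47432 - 2*√74) = 246573 - 2*√74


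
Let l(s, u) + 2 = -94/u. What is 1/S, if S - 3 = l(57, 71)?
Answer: -71/23 ≈ -3.0870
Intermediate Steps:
l(s, u) = -2 - 94/u
S = -23/71 (S = 3 + (-2 - 94/71) = 3 - 236/71 = -23/71 ≈ -0.32394)
1/S = 1/(-23/71) = -71/23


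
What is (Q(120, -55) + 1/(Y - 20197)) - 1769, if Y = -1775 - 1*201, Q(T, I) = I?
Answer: -40443553/22173 ≈ -1824.0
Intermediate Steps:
Y = -1976 (Y = -1775 - 201 = -1976)
(Q(120, -55) + 1/(Y - 20197)) - 1769 = (-55 + 1/(-1976 - 20197)) - 1769 = (-55 + 1/(-22173)) - 1769 = (-55 - 1/22173) - 1769 = -1219516/22173 - 1769 = -40443553/22173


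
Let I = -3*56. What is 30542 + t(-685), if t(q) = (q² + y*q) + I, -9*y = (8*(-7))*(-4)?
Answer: 4649831/9 ≈ 5.1665e+5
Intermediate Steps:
y = -224/9 (y = -8*(-7)*(-4)/9 = -(-56)*(-4)/9 = -⅑*224 = -224/9 ≈ -24.889)
I = -168
t(q) = -168 + q² - 224*q/9 (t(q) = (q² - 224*q/9) - 168 = -168 + q² - 224*q/9)
30542 + t(-685) = 30542 + (-168 + (-685)² - 224/9*(-685)) = 30542 + (-168 + 469225 + 153440/9) = 30542 + 4374953/9 = 4649831/9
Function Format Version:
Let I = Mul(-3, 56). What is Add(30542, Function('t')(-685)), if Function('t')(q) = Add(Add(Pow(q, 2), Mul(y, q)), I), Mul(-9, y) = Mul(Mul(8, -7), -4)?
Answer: Rational(4649831, 9) ≈ 5.1665e+5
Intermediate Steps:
y = Rational(-224, 9) (y = Mul(Rational(-1, 9), Mul(Mul(8, -7), -4)) = Mul(Rational(-1, 9), Mul(-56, -4)) = Mul(Rational(-1, 9), 224) = Rational(-224, 9) ≈ -24.889)
I = -168
Function('t')(q) = Add(-168, Pow(q, 2), Mul(Rational(-224, 9), q)) (Function('t')(q) = Add(Add(Pow(q, 2), Mul(Rational(-224, 9), q)), -168) = Add(-168, Pow(q, 2), Mul(Rational(-224, 9), q)))
Add(30542, Function('t')(-685)) = Add(30542, Add(-168, Pow(-685, 2), Mul(Rational(-224, 9), -685))) = Add(30542, Add(-168, 469225, Rational(153440, 9))) = Add(30542, Rational(4374953, 9)) = Rational(4649831, 9)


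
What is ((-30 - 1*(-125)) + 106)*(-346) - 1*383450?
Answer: -452996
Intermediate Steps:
((-30 - 1*(-125)) + 106)*(-346) - 1*383450 = ((-30 + 125) + 106)*(-346) - 383450 = (95 + 106)*(-346) - 383450 = 201*(-346) - 383450 = -69546 - 383450 = -452996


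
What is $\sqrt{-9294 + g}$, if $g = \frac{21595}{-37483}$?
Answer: $\frac{i \sqrt{13058649781351}}{37483} \approx 96.408 i$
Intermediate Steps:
$g = - \frac{21595}{37483}$ ($g = 21595 \left(- \frac{1}{37483}\right) = - \frac{21595}{37483} \approx -0.57613$)
$\sqrt{-9294 + g} = \sqrt{-9294 - \frac{21595}{37483}} = \sqrt{- \frac{348388597}{37483}} = \frac{i \sqrt{13058649781351}}{37483}$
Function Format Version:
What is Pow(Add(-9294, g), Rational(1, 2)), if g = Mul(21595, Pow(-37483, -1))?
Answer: Mul(Rational(1, 37483), I, Pow(13058649781351, Rational(1, 2))) ≈ Mul(96.408, I)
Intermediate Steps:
g = Rational(-21595, 37483) (g = Mul(21595, Rational(-1, 37483)) = Rational(-21595, 37483) ≈ -0.57613)
Pow(Add(-9294, g), Rational(1, 2)) = Pow(Add(-9294, Rational(-21595, 37483)), Rational(1, 2)) = Pow(Rational(-348388597, 37483), Rational(1, 2)) = Mul(Rational(1, 37483), I, Pow(13058649781351, Rational(1, 2)))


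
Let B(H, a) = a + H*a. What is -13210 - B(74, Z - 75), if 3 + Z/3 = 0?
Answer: -6910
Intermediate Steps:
Z = -9 (Z = -9 + 3*0 = -9 + 0 = -9)
-13210 - B(74, Z - 75) = -13210 - (-9 - 75)*(1 + 74) = -13210 - (-84)*75 = -13210 - 1*(-6300) = -13210 + 6300 = -6910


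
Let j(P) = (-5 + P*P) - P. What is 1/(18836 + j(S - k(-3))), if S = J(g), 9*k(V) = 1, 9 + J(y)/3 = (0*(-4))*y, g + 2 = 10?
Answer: 81/1587043 ≈ 5.1038e-5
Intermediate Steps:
g = 8 (g = -2 + 10 = 8)
J(y) = -27 (J(y) = -27 + 3*((0*(-4))*y) = -27 + 3*(0*y) = -27 + 3*0 = -27 + 0 = -27)
k(V) = ⅑ (k(V) = (⅑)*1 = ⅑)
S = -27
j(P) = -5 + P² - P (j(P) = (-5 + P²) - P = -5 + P² - P)
1/(18836 + j(S - k(-3))) = 1/(18836 + (-5 + (-27 - 1*⅑)² - (-27 - 1*⅑))) = 1/(18836 + (-5 + (-27 - ⅑)² - (-27 - ⅑))) = 1/(18836 + (-5 + (-244/9)² - 1*(-244/9))) = 1/(18836 + (-5 + 59536/81 + 244/9)) = 1/(18836 + 61327/81) = 1/(1587043/81) = 81/1587043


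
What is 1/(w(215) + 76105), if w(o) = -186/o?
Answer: 215/16362389 ≈ 1.3140e-5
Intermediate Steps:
1/(w(215) + 76105) = 1/(-186/215 + 76105) = 1/(16362389/215) = 215/16362389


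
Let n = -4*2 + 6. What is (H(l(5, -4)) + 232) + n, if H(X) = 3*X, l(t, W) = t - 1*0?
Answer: 245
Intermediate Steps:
l(t, W) = t (l(t, W) = t + 0 = t)
n = -2 (n = -8 + 6 = -2)
(H(l(5, -4)) + 232) + n = (3*5 + 232) - 2 = (15 + 232) - 2 = 247 - 2 = 245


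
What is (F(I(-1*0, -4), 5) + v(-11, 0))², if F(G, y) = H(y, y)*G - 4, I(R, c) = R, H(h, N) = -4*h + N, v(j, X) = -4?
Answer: 64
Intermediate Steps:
H(h, N) = N - 4*h
F(G, y) = -4 - 3*G*y (F(G, y) = (y - 4*y)*G - 4 = (-3*y)*G - 4 = -3*G*y - 4 = -4 - 3*G*y)
(F(I(-1*0, -4), 5) + v(-11, 0))² = ((-4 - 3*(-1*0)*5) - 4)² = ((-4 - 3*0*5) - 4)² = ((-4 + 0) - 4)² = (-4 - 4)² = (-8)² = 64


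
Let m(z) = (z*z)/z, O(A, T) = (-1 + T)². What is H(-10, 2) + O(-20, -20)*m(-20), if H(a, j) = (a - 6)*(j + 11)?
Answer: -9028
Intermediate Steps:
H(a, j) = (-6 + a)*(11 + j)
m(z) = z (m(z) = z²/z = z)
H(-10, 2) + O(-20, -20)*m(-20) = (-66 - 6*2 + 11*(-10) - 10*2) + (-1 - 20)²*(-20) = (-66 - 12 - 110 - 20) + (-21)²*(-20) = -208 + 441*(-20) = -208 - 8820 = -9028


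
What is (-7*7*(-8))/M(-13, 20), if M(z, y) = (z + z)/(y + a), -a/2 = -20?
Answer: -11760/13 ≈ -904.62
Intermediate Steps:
a = 40 (a = -2*(-20) = 40)
M(z, y) = 2*z/(40 + y) (M(z, y) = (z + z)/(y + 40) = (2*z)/(40 + y) = 2*z/(40 + y))
(-7*7*(-8))/M(-13, 20) = (-7*7*(-8))/((2*(-13)/(40 + 20))) = (-49*(-8))/((2*(-13)/60)) = 392/((2*(-13)*(1/60))) = 392/(-13/30) = 392*(-30/13) = -11760/13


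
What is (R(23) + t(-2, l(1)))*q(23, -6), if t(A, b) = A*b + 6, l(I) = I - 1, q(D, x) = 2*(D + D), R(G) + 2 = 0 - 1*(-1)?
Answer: 460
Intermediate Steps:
R(G) = -1 (R(G) = -2 + (0 - 1*(-1)) = -2 + (0 + 1) = -2 + 1 = -1)
q(D, x) = 4*D (q(D, x) = 2*(2*D) = 4*D)
l(I) = -1 + I
t(A, b) = 6 + A*b
(R(23) + t(-2, l(1)))*q(23, -6) = (-1 + (6 - 2*(-1 + 1)))*(4*23) = (-1 + (6 - 2*0))*92 = (-1 + (6 + 0))*92 = (-1 + 6)*92 = 5*92 = 460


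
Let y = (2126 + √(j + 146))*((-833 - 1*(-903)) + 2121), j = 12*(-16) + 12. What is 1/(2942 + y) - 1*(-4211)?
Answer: 45742321839766603/10862579396209 - 2191*I*√34/21725158792418 ≈ 4211.0 - 5.8806e-10*I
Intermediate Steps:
j = -180 (j = -192 + 12 = -180)
y = 4658066 + 2191*I*√34 (y = (2126 + √(-180 + 146))*((-833 - 1*(-903)) + 2121) = (2126 + √(-34))*((-833 + 903) + 2121) = (2126 + I*√34)*(70 + 2121) = (2126 + I*√34)*2191 = 4658066 + 2191*I*√34 ≈ 4.6581e+6 + 12776.0*I)
1/(2942 + y) - 1*(-4211) = 1/(2942 + (4658066 + 2191*I*√34)) - 1*(-4211) = 1/(4661008 + 2191*I*√34) + 4211 = 4211 + 1/(4661008 + 2191*I*√34)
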